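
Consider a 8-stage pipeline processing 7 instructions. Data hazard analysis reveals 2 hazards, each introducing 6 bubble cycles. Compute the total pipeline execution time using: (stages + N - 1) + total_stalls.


Base cycles = 8 + 7 - 1 = 14
Total stalls = 2 * 6 = 12
Total = 14 + 12 = 26

26


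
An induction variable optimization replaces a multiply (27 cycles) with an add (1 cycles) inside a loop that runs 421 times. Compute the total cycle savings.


Per-iteration saving = 27 - 1 = 26
Total saved = 421 * 26 = 10946

10946


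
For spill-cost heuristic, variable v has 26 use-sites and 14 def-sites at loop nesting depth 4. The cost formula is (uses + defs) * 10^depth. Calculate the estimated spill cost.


uses + defs = 26 + 14 = 40
10^4 = 10000
Spill cost = 40 * 10000 = 400000

400000


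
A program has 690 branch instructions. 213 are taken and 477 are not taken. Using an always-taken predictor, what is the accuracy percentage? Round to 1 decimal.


Predictor: always-taken
Correct predictions = 213
Accuracy = 213 / 690 * 100 = 30.9%

30.9


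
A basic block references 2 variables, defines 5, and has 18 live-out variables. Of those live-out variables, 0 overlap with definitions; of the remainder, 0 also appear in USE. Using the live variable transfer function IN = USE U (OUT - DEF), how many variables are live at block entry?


OUT - DEF: 18 - 0 = 18
|IN| = |USE| + |OUT - DEF| - |USE ∩ (OUT - DEF)| = 2 + 18 - 0 = 20

20


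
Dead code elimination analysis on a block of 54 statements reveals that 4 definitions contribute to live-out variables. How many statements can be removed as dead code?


Dead code = total statements - live definitions
= 54 - 4 = 50

50


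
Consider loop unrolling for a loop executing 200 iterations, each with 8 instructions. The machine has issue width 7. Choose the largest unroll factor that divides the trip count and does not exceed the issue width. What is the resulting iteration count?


Largest divisor of 200 <= 7 is 5
New iterations = 200 / 5 = 40

40


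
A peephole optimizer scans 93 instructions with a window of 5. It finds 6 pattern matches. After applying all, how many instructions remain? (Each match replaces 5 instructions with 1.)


Each match removes 4 instructions.
Total removed = 6 * 4 = 24
Remaining = 93 - 24 = 69

69


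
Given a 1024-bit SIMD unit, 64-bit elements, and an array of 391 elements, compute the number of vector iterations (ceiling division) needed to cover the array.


Width = 1024 / 64 = 16 elements per vector op
Iterations = ceil(391 / 16) = 25

25


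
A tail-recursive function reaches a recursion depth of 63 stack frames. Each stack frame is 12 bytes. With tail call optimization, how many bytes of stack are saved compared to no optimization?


Without TCO: 63 * 12 = 756 bytes
With TCO: reuse 1 frame = 12 bytes
Savings = 756 - 12 = 744

744


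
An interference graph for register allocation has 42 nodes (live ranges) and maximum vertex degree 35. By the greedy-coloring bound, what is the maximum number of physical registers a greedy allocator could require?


Greedy coloring never needs more than (max_degree + 1) colors: when coloring a vertex, at most max_degree neighbors are already colored.
Upper bound = 35 + 1 = 36

36


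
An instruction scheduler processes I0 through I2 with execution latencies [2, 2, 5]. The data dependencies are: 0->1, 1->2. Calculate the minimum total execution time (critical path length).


Compute longest path through dependency graph: dist(Ik) = max over predecessors of dist + latency(Ik).
dist(I0) = latency 2 = 2
dist(I1) = dist(I0) + 2 = 2 + 2 = 4
dist(I2) = dist(I1) + 5 = 4 + 5 = 9
Critical path = max dist = 9

9


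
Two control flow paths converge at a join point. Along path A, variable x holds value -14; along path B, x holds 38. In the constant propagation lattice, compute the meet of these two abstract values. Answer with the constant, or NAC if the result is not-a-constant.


Meet operation: if both paths give the same constant, result is that constant; if they differ, result is NAC (not-a-constant).
Path A: -14, Path B: 38 -> differ
Result: not-a-constant -> NAC

NAC


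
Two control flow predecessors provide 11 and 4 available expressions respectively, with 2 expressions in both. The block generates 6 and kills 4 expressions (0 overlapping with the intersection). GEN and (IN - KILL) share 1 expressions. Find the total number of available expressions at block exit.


IN = intersection of predecessors = 2
IN - KILL = 2 - 0 = 2
|OUT| = |GEN| + |IN - KILL| - |GEN ∩ (IN - KILL)| = 6 + 2 - 1 = 7

7


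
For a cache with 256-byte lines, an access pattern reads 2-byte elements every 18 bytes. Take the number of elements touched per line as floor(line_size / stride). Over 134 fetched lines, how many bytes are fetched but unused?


Elements per line = floor(256 / 18) = 14
Bytes used per line = 14 * 2 = 28
Wasted per line = 256 - 28 = 228
Total wasted = 228 * 134 = 30552

30552


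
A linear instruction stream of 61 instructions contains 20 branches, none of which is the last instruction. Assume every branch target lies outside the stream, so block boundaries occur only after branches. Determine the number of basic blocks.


With no in-sequence branch targets, the leaders are the first instruction plus the instruction after each branch.
Number of basic blocks = branches + 1
= 20 + 1 = 21

21


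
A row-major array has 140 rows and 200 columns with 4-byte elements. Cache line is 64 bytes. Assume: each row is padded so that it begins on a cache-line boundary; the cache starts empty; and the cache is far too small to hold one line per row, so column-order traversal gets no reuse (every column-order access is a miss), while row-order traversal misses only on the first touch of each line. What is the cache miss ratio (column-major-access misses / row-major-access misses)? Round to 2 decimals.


Each row occupies 200 * 4 = 800 bytes and starts on a line boundary, so it spans ceil(800 / 64) = 13 cache lines.
Row-major traversal misses (one per line touched): 140 * ceil(200 * 4 / 64) = 1820
Column-major traversal misses (no reuse, every access misses): 140 * 200 = 28000
Ratio = 28000 / 1820 = 15.38

15.38


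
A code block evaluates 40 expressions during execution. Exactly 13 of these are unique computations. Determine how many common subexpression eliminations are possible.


CSE count = total expressions - unique expressions
= 40 - 13 = 27

27


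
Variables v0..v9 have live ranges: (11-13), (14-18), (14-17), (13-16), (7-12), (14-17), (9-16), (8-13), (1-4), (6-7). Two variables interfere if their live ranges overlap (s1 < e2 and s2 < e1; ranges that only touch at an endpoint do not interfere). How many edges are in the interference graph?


Check all pairs for overlapping intervals.
Two intervals (s1,e1) and (s2,e2) overlap if s1 < e2 and s2 < e1.
v0 (11-13) vs v1..v9: overlaps v4, v6, v7 -> 3
v1 (14-18) vs v2..v9: overlaps v2, v3, v5, v6 -> 4
v2 (14-17) vs v3..v9: overlaps v3, v5, v6 -> 3
v3 (13-16) vs v4..v9: overlaps v5, v6 -> 2
v4 (7-12) vs v5..v9: overlaps v6, v7 -> 2
v5 (14-17) vs v6..v9: overlaps v6 -> 1
v6 (9-16) vs v7..v9: overlaps v7 -> 1
v7 (8-13) vs v8..v9: overlaps none -> 0
v8 (1-4) vs v9: overlaps none -> 0
Total overlapping pairs = 3 + 4 + 3 + 2 + 2 + 1 + 1 + 0 + 0 = 16

16


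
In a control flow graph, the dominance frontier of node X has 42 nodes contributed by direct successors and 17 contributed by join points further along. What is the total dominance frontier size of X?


DF(X) = direct successor contributions + join point contributions
= 42 + 17 = 59

59


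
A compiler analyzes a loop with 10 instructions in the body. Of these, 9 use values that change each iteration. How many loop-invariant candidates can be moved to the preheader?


Invariant candidates = total - loop-dependent
= 10 - 9 = 1

1


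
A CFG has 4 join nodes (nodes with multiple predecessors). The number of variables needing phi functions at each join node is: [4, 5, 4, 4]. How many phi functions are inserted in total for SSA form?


Total phi functions = sum of phi functions at each join node
= 4 + 5 + 4 + 4 = 17

17


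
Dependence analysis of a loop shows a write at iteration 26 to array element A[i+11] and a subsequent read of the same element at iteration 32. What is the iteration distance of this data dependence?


Distance = read iteration - write iteration
= 32 - 26 = 6

6


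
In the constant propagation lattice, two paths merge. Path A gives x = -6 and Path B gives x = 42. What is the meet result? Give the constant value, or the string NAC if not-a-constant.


Meet operation: if both paths give the same constant, result is that constant; if they differ, result is NAC (not-a-constant).
Path A: -6, Path B: 42 -> differ
Result: not-a-constant -> NAC

NAC


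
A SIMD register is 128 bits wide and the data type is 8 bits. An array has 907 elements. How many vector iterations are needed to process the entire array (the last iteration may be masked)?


Width = 128 / 8 = 16 elements per vector op
Iterations = ceil(907 / 16) = 57

57


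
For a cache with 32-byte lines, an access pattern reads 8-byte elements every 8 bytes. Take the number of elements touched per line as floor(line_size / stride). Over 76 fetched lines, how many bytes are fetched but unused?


Elements per line = floor(32 / 8) = 4
Bytes used per line = 4 * 8 = 32
Wasted per line = 32 - 32 = 0
Total wasted = 0 * 76 = 0

0


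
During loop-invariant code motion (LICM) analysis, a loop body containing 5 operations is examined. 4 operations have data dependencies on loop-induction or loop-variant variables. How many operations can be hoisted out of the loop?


Invariant candidates = total - loop-dependent
= 5 - 4 = 1

1


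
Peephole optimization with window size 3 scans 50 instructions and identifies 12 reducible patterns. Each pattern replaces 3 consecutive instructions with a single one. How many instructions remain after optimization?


Each match removes 2 instructions.
Total removed = 12 * 2 = 24
Remaining = 50 - 24 = 26

26


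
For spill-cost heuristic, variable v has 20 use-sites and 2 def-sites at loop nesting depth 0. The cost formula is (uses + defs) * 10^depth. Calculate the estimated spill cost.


uses + defs = 20 + 2 = 22
10^0 = 1
Spill cost = 22 * 1 = 22

22


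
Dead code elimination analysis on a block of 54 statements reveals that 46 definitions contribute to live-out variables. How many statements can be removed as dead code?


Dead code = total statements - live definitions
= 54 - 46 = 8

8


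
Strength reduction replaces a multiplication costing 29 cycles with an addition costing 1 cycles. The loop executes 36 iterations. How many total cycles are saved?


Per-iteration saving = 29 - 1 = 28
Total saved = 36 * 28 = 1008

1008


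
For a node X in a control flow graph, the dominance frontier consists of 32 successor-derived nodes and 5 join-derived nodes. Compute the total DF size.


DF(X) = direct successor contributions + join point contributions
= 32 + 5 = 37

37


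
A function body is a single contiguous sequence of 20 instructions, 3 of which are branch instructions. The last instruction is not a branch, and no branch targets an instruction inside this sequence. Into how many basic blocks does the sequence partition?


With no in-sequence branch targets, the leaders are the first instruction plus the instruction after each branch.
Number of basic blocks = branches + 1
= 3 + 1 = 4

4


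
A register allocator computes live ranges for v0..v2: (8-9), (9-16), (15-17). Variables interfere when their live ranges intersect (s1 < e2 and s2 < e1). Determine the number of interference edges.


Check all pairs for overlapping intervals.
Two intervals (s1,e1) and (s2,e2) overlap if s1 < e2 and s2 < e1.
v0 (8-9) vs v1..v2: overlaps none -> 0
v1 (9-16) vs v2: overlaps v2 -> 1
Total overlapping pairs = 0 + 1 = 1

1


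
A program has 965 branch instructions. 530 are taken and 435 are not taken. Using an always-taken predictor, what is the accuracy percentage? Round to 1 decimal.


Predictor: always-taken
Correct predictions = 530
Accuracy = 530 / 965 * 100 = 54.9%

54.9


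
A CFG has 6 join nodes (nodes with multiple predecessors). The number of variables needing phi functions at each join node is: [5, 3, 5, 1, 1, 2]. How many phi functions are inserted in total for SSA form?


Total phi functions = sum of phi functions at each join node
= 5 + 3 + 5 + 1 + 1 + 2 = 17

17


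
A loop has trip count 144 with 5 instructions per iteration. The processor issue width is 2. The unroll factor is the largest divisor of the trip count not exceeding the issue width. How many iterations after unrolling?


Largest divisor of 144 <= 2 is 2
New iterations = 144 / 2 = 72

72


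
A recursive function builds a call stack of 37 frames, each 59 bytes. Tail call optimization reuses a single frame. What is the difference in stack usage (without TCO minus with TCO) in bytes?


Without TCO: 37 * 59 = 2183 bytes
With TCO: reuse 1 frame = 59 bytes
Savings = 2183 - 59 = 2124

2124


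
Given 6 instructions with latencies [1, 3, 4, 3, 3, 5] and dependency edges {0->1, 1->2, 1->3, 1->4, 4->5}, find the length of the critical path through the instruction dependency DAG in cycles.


Compute longest path through dependency graph: dist(Ik) = max over predecessors of dist + latency(Ik).
dist(I0) = latency 1 = 1
dist(I1) = dist(I0) + 3 = 1 + 3 = 4
dist(I2) = dist(I1) + 4 = 4 + 4 = 8
dist(I3) = dist(I1) + 3 = 4 + 3 = 7
dist(I4) = dist(I1) + 3 = 4 + 3 = 7
dist(I5) = dist(I4) + 5 = 7 + 5 = 12
Critical path = max dist = 12

12


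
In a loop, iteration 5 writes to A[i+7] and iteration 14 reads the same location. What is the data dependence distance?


Distance = read iteration - write iteration
= 14 - 5 = 9

9


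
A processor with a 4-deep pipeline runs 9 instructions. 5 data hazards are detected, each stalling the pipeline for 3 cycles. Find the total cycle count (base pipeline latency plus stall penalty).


Base cycles = 4 + 9 - 1 = 12
Total stalls = 5 * 3 = 15
Total = 12 + 15 = 27

27


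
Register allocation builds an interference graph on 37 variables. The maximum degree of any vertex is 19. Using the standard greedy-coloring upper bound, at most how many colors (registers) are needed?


Greedy coloring never needs more than (max_degree + 1) colors: when coloring a vertex, at most max_degree neighbors are already colored.
Upper bound = 19 + 1 = 20

20


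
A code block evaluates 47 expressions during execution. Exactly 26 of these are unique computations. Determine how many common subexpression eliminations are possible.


CSE count = total expressions - unique expressions
= 47 - 26 = 21

21


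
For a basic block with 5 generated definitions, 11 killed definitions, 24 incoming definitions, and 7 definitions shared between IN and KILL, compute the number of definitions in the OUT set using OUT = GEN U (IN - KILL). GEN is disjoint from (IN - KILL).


IN - KILL: 24 - 7 = 17 surviving definitions
OUT = GEN + surviving = 5 + 17 = 22

22


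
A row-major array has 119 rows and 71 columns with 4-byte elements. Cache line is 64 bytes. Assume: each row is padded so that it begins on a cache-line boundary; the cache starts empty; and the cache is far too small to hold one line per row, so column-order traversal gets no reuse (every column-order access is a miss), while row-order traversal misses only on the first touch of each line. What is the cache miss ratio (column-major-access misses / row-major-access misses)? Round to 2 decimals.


Each row occupies 71 * 4 = 284 bytes and starts on a line boundary, so it spans ceil(284 / 64) = 5 cache lines.
Row-major traversal misses (one per line touched): 119 * ceil(71 * 4 / 64) = 595
Column-major traversal misses (no reuse, every access misses): 119 * 71 = 8449
Ratio = 8449 / 595 = 14.2

14.2


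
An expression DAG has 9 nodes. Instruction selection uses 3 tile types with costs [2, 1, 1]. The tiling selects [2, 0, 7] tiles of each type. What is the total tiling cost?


Total cost = sum(count_i * cost_i)
= 2*2 + 0*1 + 7*1
= 11

11


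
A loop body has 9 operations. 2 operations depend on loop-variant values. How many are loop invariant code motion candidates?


Invariant candidates = total - loop-dependent
= 9 - 2 = 7

7


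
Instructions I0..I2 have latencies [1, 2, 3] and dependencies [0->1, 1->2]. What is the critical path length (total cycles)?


Compute longest path through dependency graph: dist(Ik) = max over predecessors of dist + latency(Ik).
dist(I0) = latency 1 = 1
dist(I1) = dist(I0) + 2 = 1 + 2 = 3
dist(I2) = dist(I1) + 3 = 3 + 3 = 6
Critical path = max dist = 6

6


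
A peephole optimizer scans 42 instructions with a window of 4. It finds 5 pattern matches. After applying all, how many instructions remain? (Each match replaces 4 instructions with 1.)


Each match removes 3 instructions.
Total removed = 5 * 3 = 15
Remaining = 42 - 15 = 27

27


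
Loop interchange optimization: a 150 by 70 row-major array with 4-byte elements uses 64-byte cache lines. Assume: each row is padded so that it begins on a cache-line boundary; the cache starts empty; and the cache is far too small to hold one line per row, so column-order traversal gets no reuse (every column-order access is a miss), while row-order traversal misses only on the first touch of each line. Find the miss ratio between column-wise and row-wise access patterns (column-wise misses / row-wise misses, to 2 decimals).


Each row occupies 70 * 4 = 280 bytes and starts on a line boundary, so it spans ceil(280 / 64) = 5 cache lines.
Row-major traversal misses (one per line touched): 150 * ceil(70 * 4 / 64) = 750
Column-major traversal misses (no reuse, every access misses): 150 * 70 = 10500
Ratio = 10500 / 750 = 14.0

14.0


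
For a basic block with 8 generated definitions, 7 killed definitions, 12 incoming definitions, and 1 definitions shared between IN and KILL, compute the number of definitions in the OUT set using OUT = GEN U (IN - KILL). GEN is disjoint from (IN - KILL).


IN - KILL: 12 - 1 = 11 surviving definitions
OUT = GEN + surviving = 8 + 11 = 19

19


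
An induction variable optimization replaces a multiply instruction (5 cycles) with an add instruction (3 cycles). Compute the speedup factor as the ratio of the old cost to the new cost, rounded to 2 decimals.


Ratio = mult_cost / add_cost = 5 / 3 = 1.67

1.67


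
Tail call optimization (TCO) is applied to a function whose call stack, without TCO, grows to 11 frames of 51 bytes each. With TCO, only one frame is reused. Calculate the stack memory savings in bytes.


Without TCO: 11 * 51 = 561 bytes
With TCO: reuse 1 frame = 51 bytes
Savings = 561 - 51 = 510

510


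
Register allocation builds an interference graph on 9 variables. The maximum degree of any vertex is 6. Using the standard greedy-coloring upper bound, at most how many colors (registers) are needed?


Greedy coloring never needs more than (max_degree + 1) colors: when coloring a vertex, at most max_degree neighbors are already colored.
Upper bound = 6 + 1 = 7

7


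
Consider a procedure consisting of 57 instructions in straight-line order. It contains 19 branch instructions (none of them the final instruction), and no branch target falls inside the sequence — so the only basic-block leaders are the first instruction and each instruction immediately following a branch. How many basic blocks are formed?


With no in-sequence branch targets, the leaders are the first instruction plus the instruction after each branch.
Number of basic blocks = branches + 1
= 19 + 1 = 20

20


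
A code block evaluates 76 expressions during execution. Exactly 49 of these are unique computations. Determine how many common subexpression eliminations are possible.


CSE count = total expressions - unique expressions
= 76 - 49 = 27

27


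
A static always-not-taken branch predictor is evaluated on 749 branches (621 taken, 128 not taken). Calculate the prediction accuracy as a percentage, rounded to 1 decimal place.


Predictor: always-not-taken
Correct predictions = 128
Accuracy = 128 / 749 * 100 = 17.1%

17.1


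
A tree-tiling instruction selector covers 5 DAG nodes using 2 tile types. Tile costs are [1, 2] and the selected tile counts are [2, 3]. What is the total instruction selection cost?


Total cost = sum(count_i * cost_i)
= 2*1 + 3*2
= 8

8


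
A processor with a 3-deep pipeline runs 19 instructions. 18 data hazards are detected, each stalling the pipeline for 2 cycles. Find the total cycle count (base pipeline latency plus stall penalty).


Base cycles = 3 + 19 - 1 = 21
Total stalls = 18 * 2 = 36
Total = 21 + 36 = 57

57


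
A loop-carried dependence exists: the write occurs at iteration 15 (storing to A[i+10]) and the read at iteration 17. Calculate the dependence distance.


Distance = read iteration - write iteration
= 17 - 15 = 2

2


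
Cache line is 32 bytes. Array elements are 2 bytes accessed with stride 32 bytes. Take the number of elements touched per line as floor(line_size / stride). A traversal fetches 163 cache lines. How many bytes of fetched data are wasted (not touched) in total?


Elements per line = floor(32 / 32) = 1
Bytes used per line = 1 * 2 = 2
Wasted per line = 32 - 2 = 30
Total wasted = 30 * 163 = 4890

4890


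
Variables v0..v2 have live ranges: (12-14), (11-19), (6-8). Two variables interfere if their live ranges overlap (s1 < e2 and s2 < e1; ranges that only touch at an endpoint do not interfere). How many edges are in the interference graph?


Check all pairs for overlapping intervals.
Two intervals (s1,e1) and (s2,e2) overlap if s1 < e2 and s2 < e1.
v0 (12-14) vs v1..v2: overlaps v1 -> 1
v1 (11-19) vs v2: overlaps none -> 0
Total overlapping pairs = 1 + 0 = 1

1


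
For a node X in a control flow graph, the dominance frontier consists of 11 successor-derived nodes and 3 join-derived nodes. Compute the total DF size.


DF(X) = direct successor contributions + join point contributions
= 11 + 3 = 14

14


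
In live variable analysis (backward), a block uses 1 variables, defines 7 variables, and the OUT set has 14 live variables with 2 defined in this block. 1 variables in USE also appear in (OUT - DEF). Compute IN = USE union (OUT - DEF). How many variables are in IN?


OUT - DEF: 14 - 2 = 12
|IN| = |USE| + |OUT - DEF| - |USE ∩ (OUT - DEF)| = 1 + 12 - 1 = 12

12


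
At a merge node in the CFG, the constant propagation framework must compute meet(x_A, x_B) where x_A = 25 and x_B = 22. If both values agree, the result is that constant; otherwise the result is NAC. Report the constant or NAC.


Meet operation: if both paths give the same constant, result is that constant; if they differ, result is NAC (not-a-constant).
Path A: 25, Path B: 22 -> differ
Result: not-a-constant -> NAC

NAC


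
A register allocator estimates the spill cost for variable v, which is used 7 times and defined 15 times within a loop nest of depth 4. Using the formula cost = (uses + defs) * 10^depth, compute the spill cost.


uses + defs = 7 + 15 = 22
10^4 = 10000
Spill cost = 22 * 10000 = 220000

220000


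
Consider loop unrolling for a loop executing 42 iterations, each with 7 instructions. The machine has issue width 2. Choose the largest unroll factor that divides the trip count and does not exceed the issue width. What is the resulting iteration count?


Largest divisor of 42 <= 2 is 2
New iterations = 42 / 2 = 21

21


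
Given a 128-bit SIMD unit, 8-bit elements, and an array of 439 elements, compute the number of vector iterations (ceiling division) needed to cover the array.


Width = 128 / 8 = 16 elements per vector op
Iterations = ceil(439 / 16) = 28

28


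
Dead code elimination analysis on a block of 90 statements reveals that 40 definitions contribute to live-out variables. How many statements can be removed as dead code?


Dead code = total statements - live definitions
= 90 - 40 = 50

50


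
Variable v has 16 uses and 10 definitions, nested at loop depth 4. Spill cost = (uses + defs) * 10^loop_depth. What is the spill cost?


uses + defs = 16 + 10 = 26
10^4 = 10000
Spill cost = 26 * 10000 = 260000

260000


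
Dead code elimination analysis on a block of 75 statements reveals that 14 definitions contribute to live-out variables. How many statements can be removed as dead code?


Dead code = total statements - live definitions
= 75 - 14 = 61

61


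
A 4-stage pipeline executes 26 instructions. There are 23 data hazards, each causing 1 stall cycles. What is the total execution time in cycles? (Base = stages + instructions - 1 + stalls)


Base cycles = 4 + 26 - 1 = 29
Total stalls = 23 * 1 = 23
Total = 29 + 23 = 52

52


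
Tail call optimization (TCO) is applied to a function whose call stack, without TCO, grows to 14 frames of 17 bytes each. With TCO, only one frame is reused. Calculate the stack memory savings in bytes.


Without TCO: 14 * 17 = 238 bytes
With TCO: reuse 1 frame = 17 bytes
Savings = 238 - 17 = 221

221


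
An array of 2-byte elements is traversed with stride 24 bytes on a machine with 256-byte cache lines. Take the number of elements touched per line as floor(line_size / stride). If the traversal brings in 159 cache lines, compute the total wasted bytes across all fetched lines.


Elements per line = floor(256 / 24) = 10
Bytes used per line = 10 * 2 = 20
Wasted per line = 256 - 20 = 236
Total wasted = 236 * 159 = 37524

37524


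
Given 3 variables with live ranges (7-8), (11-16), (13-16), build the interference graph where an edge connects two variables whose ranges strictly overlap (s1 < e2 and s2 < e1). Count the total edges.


Check all pairs for overlapping intervals.
Two intervals (s1,e1) and (s2,e2) overlap if s1 < e2 and s2 < e1.
v0 (7-8) vs v1..v2: overlaps none -> 0
v1 (11-16) vs v2: overlaps v2 -> 1
Total overlapping pairs = 0 + 1 = 1

1


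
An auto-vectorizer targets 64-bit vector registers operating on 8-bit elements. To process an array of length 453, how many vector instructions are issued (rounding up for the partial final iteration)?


Width = 64 / 8 = 8 elements per vector op
Iterations = ceil(453 / 8) = 57

57


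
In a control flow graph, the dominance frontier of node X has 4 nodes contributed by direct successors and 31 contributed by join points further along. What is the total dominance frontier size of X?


DF(X) = direct successor contributions + join point contributions
= 4 + 31 = 35

35


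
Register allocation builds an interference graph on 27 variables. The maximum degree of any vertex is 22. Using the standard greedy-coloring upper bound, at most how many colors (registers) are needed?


Greedy coloring never needs more than (max_degree + 1) colors: when coloring a vertex, at most max_degree neighbors are already colored.
Upper bound = 22 + 1 = 23

23


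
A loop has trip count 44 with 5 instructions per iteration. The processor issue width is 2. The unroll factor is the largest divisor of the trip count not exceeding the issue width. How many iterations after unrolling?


Largest divisor of 44 <= 2 is 2
New iterations = 44 / 2 = 22

22


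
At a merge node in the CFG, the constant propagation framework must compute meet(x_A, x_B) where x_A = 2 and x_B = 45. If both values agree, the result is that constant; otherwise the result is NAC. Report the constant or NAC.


Meet operation: if both paths give the same constant, result is that constant; if they differ, result is NAC (not-a-constant).
Path A: 2, Path B: 45 -> differ
Result: not-a-constant -> NAC

NAC


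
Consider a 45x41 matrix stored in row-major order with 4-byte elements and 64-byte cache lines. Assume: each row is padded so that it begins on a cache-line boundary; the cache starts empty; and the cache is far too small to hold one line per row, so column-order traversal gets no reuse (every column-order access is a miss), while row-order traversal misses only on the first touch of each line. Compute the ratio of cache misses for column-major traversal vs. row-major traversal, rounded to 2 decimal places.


Each row occupies 41 * 4 = 164 bytes and starts on a line boundary, so it spans ceil(164 / 64) = 3 cache lines.
Row-major traversal misses (one per line touched): 45 * ceil(41 * 4 / 64) = 135
Column-major traversal misses (no reuse, every access misses): 45 * 41 = 1845
Ratio = 1845 / 135 = 13.67

13.67


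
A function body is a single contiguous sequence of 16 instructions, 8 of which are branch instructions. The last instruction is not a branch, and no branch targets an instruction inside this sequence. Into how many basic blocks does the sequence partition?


With no in-sequence branch targets, the leaders are the first instruction plus the instruction after each branch.
Number of basic blocks = branches + 1
= 8 + 1 = 9

9


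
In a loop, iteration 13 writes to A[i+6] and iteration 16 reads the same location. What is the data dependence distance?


Distance = read iteration - write iteration
= 16 - 13 = 3

3


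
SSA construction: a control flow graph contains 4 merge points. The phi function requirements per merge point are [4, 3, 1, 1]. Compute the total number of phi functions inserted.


Total phi functions = sum of phi functions at each join node
= 4 + 3 + 1 + 1 = 9

9


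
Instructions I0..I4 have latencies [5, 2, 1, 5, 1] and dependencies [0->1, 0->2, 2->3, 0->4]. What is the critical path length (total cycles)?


Compute longest path through dependency graph: dist(Ik) = max over predecessors of dist + latency(Ik).
dist(I0) = latency 5 = 5
dist(I1) = dist(I0) + 2 = 5 + 2 = 7
dist(I2) = dist(I0) + 1 = 5 + 1 = 6
dist(I3) = dist(I2) + 5 = 6 + 5 = 11
dist(I4) = dist(I0) + 1 = 5 + 1 = 6
Critical path = max dist = 11

11


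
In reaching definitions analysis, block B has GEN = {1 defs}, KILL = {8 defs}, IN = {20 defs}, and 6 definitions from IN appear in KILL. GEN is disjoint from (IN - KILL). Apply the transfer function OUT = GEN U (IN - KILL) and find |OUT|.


IN - KILL: 20 - 6 = 14 surviving definitions
OUT = GEN + surviving = 1 + 14 = 15

15


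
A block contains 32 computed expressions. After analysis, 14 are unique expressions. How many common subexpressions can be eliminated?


CSE count = total expressions - unique expressions
= 32 - 14 = 18

18


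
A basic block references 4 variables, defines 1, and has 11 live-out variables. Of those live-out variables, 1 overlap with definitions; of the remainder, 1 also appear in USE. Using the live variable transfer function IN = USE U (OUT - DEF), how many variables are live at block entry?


OUT - DEF: 11 - 1 = 10
|IN| = |USE| + |OUT - DEF| - |USE ∩ (OUT - DEF)| = 4 + 10 - 1 = 13

13


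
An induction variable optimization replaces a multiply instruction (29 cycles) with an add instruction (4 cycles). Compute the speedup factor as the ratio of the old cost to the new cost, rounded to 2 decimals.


Ratio = mult_cost / add_cost = 29 / 4 = 7.25

7.25


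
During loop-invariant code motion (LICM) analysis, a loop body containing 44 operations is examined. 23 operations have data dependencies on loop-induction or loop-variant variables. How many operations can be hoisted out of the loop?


Invariant candidates = total - loop-dependent
= 44 - 23 = 21

21


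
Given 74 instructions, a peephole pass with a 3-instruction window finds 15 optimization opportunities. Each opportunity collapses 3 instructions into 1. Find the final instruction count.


Each match removes 2 instructions.
Total removed = 15 * 2 = 30
Remaining = 74 - 30 = 44

44


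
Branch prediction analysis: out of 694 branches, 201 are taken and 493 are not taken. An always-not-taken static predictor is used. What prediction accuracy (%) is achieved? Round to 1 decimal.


Predictor: always-not-taken
Correct predictions = 493
Accuracy = 493 / 694 * 100 = 71.0%

71.0


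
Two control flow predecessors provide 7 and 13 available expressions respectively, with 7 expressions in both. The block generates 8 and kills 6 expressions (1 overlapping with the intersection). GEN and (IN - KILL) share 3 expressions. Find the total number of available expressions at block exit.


IN = intersection of predecessors = 7
IN - KILL = 7 - 1 = 6
|OUT| = |GEN| + |IN - KILL| - |GEN ∩ (IN - KILL)| = 8 + 6 - 3 = 11

11


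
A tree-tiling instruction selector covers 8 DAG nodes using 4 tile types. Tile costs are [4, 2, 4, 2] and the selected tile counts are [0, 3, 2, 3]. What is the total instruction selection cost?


Total cost = sum(count_i * cost_i)
= 0*4 + 3*2 + 2*4 + 3*2
= 20

20


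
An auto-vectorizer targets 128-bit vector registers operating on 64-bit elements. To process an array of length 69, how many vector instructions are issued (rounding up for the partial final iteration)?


Width = 128 / 64 = 2 elements per vector op
Iterations = ceil(69 / 2) = 35

35


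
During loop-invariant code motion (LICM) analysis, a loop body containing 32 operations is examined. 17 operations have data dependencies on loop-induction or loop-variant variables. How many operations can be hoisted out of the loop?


Invariant candidates = total - loop-dependent
= 32 - 17 = 15

15


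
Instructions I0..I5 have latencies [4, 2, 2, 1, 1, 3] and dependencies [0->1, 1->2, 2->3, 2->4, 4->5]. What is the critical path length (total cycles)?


Compute longest path through dependency graph: dist(Ik) = max over predecessors of dist + latency(Ik).
dist(I0) = latency 4 = 4
dist(I1) = dist(I0) + 2 = 4 + 2 = 6
dist(I2) = dist(I1) + 2 = 6 + 2 = 8
dist(I3) = dist(I2) + 1 = 8 + 1 = 9
dist(I4) = dist(I2) + 1 = 8 + 1 = 9
dist(I5) = dist(I4) + 3 = 9 + 3 = 12
Critical path = max dist = 12

12


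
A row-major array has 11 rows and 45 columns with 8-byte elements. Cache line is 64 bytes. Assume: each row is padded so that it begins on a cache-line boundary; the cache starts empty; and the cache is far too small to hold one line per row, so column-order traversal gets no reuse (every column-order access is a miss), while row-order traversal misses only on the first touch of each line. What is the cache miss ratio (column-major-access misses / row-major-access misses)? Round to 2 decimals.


Each row occupies 45 * 8 = 360 bytes and starts on a line boundary, so it spans ceil(360 / 64) = 6 cache lines.
Row-major traversal misses (one per line touched): 11 * ceil(45 * 8 / 64) = 66
Column-major traversal misses (no reuse, every access misses): 11 * 45 = 495
Ratio = 495 / 66 = 7.5

7.5


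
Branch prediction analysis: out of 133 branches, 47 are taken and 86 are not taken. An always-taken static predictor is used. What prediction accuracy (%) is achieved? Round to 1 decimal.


Predictor: always-taken
Correct predictions = 47
Accuracy = 47 / 133 * 100 = 35.3%

35.3


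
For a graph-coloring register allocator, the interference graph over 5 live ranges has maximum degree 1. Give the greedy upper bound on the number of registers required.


Greedy coloring never needs more than (max_degree + 1) colors: when coloring a vertex, at most max_degree neighbors are already colored.
Upper bound = 1 + 1 = 2

2


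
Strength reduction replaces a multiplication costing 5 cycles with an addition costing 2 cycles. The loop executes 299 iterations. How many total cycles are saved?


Per-iteration saving = 5 - 2 = 3
Total saved = 299 * 3 = 897

897


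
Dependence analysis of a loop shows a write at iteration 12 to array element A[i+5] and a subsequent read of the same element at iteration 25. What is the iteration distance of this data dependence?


Distance = read iteration - write iteration
= 25 - 12 = 13

13


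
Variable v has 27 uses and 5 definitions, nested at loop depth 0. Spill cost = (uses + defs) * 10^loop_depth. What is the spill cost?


uses + defs = 27 + 5 = 32
10^0 = 1
Spill cost = 32 * 1 = 32

32


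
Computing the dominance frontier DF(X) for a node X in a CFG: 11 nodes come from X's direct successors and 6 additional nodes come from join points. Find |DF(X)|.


DF(X) = direct successor contributions + join point contributions
= 11 + 6 = 17

17


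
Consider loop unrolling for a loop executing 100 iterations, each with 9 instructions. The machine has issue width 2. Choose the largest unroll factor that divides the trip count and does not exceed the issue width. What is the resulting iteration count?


Largest divisor of 100 <= 2 is 2
New iterations = 100 / 2 = 50

50


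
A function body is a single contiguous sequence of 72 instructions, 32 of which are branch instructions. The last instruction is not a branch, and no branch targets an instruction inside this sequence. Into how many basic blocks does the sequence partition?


With no in-sequence branch targets, the leaders are the first instruction plus the instruction after each branch.
Number of basic blocks = branches + 1
= 32 + 1 = 33

33


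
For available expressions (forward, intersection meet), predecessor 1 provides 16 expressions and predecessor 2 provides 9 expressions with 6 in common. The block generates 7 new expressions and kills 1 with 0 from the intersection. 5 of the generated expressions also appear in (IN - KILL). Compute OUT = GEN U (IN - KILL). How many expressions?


IN = intersection of predecessors = 6
IN - KILL = 6 - 0 = 6
|OUT| = |GEN| + |IN - KILL| - |GEN ∩ (IN - KILL)| = 7 + 6 - 5 = 8

8


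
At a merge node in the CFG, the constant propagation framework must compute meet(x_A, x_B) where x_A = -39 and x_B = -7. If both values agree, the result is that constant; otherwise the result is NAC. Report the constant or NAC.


Meet operation: if both paths give the same constant, result is that constant; if they differ, result is NAC (not-a-constant).
Path A: -39, Path B: -7 -> differ
Result: not-a-constant -> NAC

NAC


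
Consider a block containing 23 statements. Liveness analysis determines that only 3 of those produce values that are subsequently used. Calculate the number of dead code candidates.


Dead code = total statements - live definitions
= 23 - 3 = 20

20


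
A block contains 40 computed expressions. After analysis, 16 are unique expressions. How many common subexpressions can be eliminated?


CSE count = total expressions - unique expressions
= 40 - 16 = 24

24


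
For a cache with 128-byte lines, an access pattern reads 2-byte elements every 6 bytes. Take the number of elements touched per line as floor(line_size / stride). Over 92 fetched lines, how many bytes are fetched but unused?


Elements per line = floor(128 / 6) = 21
Bytes used per line = 21 * 2 = 42
Wasted per line = 128 - 42 = 86
Total wasted = 86 * 92 = 7912

7912


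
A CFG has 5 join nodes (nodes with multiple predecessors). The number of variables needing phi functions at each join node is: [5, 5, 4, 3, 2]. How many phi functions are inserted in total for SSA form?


Total phi functions = sum of phi functions at each join node
= 5 + 5 + 4 + 3 + 2 = 19

19


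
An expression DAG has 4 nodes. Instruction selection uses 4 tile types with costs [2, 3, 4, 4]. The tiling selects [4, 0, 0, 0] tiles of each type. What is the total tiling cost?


Total cost = sum(count_i * cost_i)
= 4*2 + 0*3 + 0*4 + 0*4
= 8

8


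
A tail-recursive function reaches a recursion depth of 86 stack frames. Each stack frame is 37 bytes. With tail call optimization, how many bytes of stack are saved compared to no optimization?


Without TCO: 86 * 37 = 3182 bytes
With TCO: reuse 1 frame = 37 bytes
Savings = 3182 - 37 = 3145

3145


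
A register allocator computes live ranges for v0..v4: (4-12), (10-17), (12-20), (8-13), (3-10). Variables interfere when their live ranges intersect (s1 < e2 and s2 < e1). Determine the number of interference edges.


Check all pairs for overlapping intervals.
Two intervals (s1,e1) and (s2,e2) overlap if s1 < e2 and s2 < e1.
v0 (4-12) vs v1..v4: overlaps v1, v3, v4 -> 3
v1 (10-17) vs v2..v4: overlaps v2, v3 -> 2
v2 (12-20) vs v3..v4: overlaps v3 -> 1
v3 (8-13) vs v4: overlaps v4 -> 1
Total overlapping pairs = 3 + 2 + 1 + 1 = 7

7
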